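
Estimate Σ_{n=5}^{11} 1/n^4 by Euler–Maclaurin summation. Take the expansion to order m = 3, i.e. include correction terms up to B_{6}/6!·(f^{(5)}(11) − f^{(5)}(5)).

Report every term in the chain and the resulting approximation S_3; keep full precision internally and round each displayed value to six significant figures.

The integral term ∫_5^11 1/x^4 dx = 0.00241623.
Boundary: ½(f(5) + f(11)) = ½(0.00160000 + 6.83013e-05) = 0.000834151.
So far: 0.00325038.
Correction k=1: B_{2}/2! · (f^{(1)}(11) − f^{(1)}(5)) = 1/12 · (-2.48369e-05 − (-0.00128000)) = 0.000104597.
Running total after k=1: 0.00335498.
Correction k=2: B_{4}/4! · (f^{(3)}(11) − f^{(3)}(5)) = −1/720 · (-6.15790e-06 − (-0.00153600)) = -2.12478e-06.
Running total after k=2: 0.00335285.
Correction k=3: B_{6}/6! · (f^{(5)}(11) − f^{(5)}(5)) = 1/30240 · (-2.84994e-06 − (-0.00344064)) = 1.13684e-07.

S_3 ≈ 0.00335296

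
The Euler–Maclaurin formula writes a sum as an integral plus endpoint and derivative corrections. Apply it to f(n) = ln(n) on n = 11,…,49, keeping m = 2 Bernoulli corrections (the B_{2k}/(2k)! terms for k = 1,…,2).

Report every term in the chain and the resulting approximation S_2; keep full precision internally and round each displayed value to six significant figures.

∫_11^49 ln(x) dx evaluates to 126.322.
Endpoint term: (f(11) + f(49))/2 = (2.39790 + 3.89182)/2 = 3.14486.
Integral + boundary = 129.467.
Correction k=1: B_{2}/2! · (f^{(1)}(49) − f^{(1)}(11)) = 1/12 · (0.0204082 − 0.0909091) = -0.00587508.
Running total after k=1: 129.461.
Correction k=2: B_{4}/4! · (f^{(3)}(49) − f^{(3)}(11)) = −1/720 · (1.69997e-05 − 0.00150263) = 2.06337e-06.

S_2 ≈ 129.461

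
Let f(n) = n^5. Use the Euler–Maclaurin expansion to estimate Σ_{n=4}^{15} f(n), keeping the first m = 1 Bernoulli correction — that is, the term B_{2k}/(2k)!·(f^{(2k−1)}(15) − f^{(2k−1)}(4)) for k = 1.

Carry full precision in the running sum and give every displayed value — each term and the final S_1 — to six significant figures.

∫_4^15 x^5 dx evaluates to 1.89775e+06.
½[f(4) + f(15)] = ½[1024.00 + 759375] = 380200.
Running total after boundary: 2.27795e+06.
k=1: B_{2}/(2)! × [f^{(1)}(15) − f^{(1)}(4)] = 1/12 × (253125 − 1280.00) = 20987.1.

S_1 ≈ 2.29894e+06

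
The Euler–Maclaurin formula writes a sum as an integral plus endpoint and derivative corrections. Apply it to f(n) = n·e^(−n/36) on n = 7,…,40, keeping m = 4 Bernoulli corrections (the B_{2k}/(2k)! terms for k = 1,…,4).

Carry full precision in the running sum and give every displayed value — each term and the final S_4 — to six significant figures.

S_4 ≈ 383.191

∫_7^40 x·e^(−x/36) dx evaluates to 373.784.
Boundary: ½(f(7) + f(40)) = ½(5.76304 + 13.1677) = 9.46538.
So far: 383.249.
Order-1 term: 1/12 · (-0.0365770 − 0.663207) = -0.0583154.
Partial sum through k=1: 383.191.
Order-2 term: −1/720 · (0.000479791 − 0.00178225) = 1.80897e-06.
Partial sum through k=2: 383.191.
Order-3 term: 1/30240 · (7.62195e-07 − 2.35552e-06) = -5.26894e-11.
Partial sum through k=3: 383.191.
Order-4 term: −1/1209600 · (8.90572e-10 − 2.57396e-09) = 1.39169e-15.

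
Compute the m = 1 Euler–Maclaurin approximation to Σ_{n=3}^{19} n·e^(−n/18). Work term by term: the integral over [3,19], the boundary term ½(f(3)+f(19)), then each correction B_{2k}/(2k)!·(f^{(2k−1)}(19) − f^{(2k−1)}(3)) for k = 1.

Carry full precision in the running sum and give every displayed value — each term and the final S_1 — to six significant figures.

S_1 ≈ 92.7180

∫_3^19 x·e^(−x/18) dx evaluates to 88.2027.
Boundary: ½(f(3) + f(19)) = ½(2.53945 + 6.61198) = 4.57571.
So far: 92.7784.
k=1: B_{2}/(2)! × [f^{(1)}(19) − f^{(1)}(3)] = 1/12 × (-0.0193333 − 0.705401) = -0.0603946.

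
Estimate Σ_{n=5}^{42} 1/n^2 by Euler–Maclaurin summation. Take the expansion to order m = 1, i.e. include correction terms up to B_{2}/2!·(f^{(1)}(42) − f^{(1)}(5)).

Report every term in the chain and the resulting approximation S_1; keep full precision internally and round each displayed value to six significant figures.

∫_5^42 1/x^2 dx evaluates to 0.176190.
Endpoint term: (f(5) + f(42))/2 = (0.0400000 + 0.000566893)/2 = 0.0202834.
Integral + boundary = 0.196474.
k=1: B_{2}/(2)! × [f^{(1)}(42) − f^{(1)}(5)] = 1/12 × (-2.69949e-05 − (-0.0160000)) = 0.00133108.

S_1 ≈ 0.197805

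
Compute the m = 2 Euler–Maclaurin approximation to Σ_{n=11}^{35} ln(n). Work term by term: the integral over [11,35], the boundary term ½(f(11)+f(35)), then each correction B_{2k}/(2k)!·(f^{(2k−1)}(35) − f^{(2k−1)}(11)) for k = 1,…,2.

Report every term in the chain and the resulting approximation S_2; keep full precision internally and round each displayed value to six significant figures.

S_2 ≈ 77.0318

Integral: ∫_11^35 ln(x) dx = 74.0603.
½[f(11) + f(35)] = ½[2.39790 + 3.55535] = 2.97662.
Running total after boundary: 77.0370.
k=1: B_{2}/(2)! × [f^{(1)}(35) − f^{(1)}(11)] = 1/12 × (0.0285714 − 0.0909091) = -0.00519481.
Partial sum through k=1: 77.0318.
k=2: B_{4}/(4)! × [f^{(3)}(35) − f^{(3)}(11)] = −1/720 × (4.66472e-05 − 0.00150263) = 2.02220e-06.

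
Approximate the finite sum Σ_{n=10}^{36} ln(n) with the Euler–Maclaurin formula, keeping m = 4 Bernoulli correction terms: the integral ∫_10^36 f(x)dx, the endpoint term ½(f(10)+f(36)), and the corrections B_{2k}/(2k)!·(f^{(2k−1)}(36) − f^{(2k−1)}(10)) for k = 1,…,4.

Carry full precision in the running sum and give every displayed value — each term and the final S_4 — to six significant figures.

S_4 ≈ 82.9179

The integral term ∫_10^36 ln(x) dx = 79.9808.
Endpoint term: (f(10) + f(36))/2 = (2.30259 + 3.58352)/2 = 2.94305.
Running total after boundary: 82.9239.
Correction k=1: B_{2}/2! · (f^{(1)}(36) − f^{(1)}(10)) = 1/12 · (0.0277778 − 0.100000) = -0.00601852.
Running total after k=1: 82.9179.
Correction k=2: B_{4}/4! · (f^{(3)}(36) − f^{(3)}(10)) = −1/720 · (4.28669e-05 − 0.00200000) = 2.71824e-06.
Running total after k=2: 82.9179.
Correction k=3: B_{6}/6! · (f^{(5)}(36) − f^{(5)}(10)) = 1/30240 · (3.96916e-07 − 0.000240000) = -7.92338e-09.
Running total after k=3: 82.9179.
Correction k=4: B_{8}/8! · (f^{(7)}(36) − f^{(7)}(10)) = −1/1209600 · (9.18787e-09 − 7.20000e-05) = 5.95162e-11.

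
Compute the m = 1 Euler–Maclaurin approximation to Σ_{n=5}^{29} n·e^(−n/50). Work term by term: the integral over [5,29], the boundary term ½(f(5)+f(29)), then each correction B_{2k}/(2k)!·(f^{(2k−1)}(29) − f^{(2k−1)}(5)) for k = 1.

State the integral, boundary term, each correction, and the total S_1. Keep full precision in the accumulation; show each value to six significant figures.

∫_5^29 x·e^(−x/50) dx evaluates to 276.704.
Boundary: ½(f(5) + f(29)) = ½(4.52419 + 16.2371) = 10.3806.
So far: 287.085.
k=1: B_{2}/(2)! × [f^{(1)}(29) − f^{(1)}(5)] = 1/12 × (0.235157 − 0.814354) = -0.0482664.

S_1 ≈ 287.037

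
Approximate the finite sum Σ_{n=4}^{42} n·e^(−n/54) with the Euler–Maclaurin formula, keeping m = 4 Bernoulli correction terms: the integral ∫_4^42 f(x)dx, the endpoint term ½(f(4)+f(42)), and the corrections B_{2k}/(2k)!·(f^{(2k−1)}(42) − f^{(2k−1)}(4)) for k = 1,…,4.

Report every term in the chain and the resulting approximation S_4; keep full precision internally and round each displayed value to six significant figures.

Integral: ∫_4^42 x·e^(−x/54) dx = 526.721.
Endpoint term: (f(4) + f(42))/2 = (3.71441 + 19.2959)/2 = 11.5051.
Running total after boundary: 538.226.
Order-1 term: 1/12 · (0.102095 − 0.859818) = -0.0631436.
Partial sum through k=1: 538.163.
Order-2 term: −1/720 · (0.000350119 − 0.000931764) = 8.07840e-07.
Partial sum through k=2: 538.163.
Order-3 term: 1/30240 · (2.28130e-07 − 5.37951e-07) = -1.02454e-11.
Partial sum through k=3: 538.163.
Order-4 term: −1/1209600 · (1.15292e-10 − 2.59385e-10) = 1.19125e-16.

S_4 ≈ 538.163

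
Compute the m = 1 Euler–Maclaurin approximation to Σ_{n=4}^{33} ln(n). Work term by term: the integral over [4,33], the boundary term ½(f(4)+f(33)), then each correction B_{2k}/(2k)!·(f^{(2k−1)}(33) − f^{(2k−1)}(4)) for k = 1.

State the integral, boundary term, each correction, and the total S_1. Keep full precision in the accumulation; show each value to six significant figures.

S_1 ≈ 83.2627

∫_4^33 ln(x) dx evaluates to 80.8396.
½[f(4) + f(33)] = ½[1.38629 + 3.49651] = 2.44140.
So far: 83.2810.
Order-1 term: 1/12 · (0.0303030 − 0.250000) = -0.0183081.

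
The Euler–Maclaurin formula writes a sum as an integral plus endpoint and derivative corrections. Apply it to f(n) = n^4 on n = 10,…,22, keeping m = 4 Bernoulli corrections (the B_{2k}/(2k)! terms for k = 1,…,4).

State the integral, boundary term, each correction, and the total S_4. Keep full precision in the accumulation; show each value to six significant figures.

The integral term ∫_10^22 x^4 dx = 1.01073e+06.
Endpoint term: (f(10) + f(22))/2 = (10000.0 + 234256)/2 = 122128.
So far: 1.13285e+06.
Correction k=1: B_{2}/2! · (f^{(1)}(22) − f^{(1)}(10)) = 1/12 · (42592.0 − 4000.00) = 3216.00.
After k=1: 1.13607e+06.
Correction k=2: B_{4}/4! · (f^{(3)}(22) − f^{(3)}(10)) = −1/720 · (528.000 − 240.000) = -0.400000.
After k=2: 1.13607e+06.
Correction k=3: B_{6}/6! · (f^{(5)}(22) − f^{(5)}(10)) = 1/30240 · (0.00000 − 0.00000) = 0.00000.
After k=3: 1.13607e+06.
Correction k=4: B_{8}/8! · (f^{(7)}(22) − f^{(7)}(10)) = −1/1209600 · (0.00000 − 0.00000) = 0.00000.

S_4 ≈ 1.13607e+06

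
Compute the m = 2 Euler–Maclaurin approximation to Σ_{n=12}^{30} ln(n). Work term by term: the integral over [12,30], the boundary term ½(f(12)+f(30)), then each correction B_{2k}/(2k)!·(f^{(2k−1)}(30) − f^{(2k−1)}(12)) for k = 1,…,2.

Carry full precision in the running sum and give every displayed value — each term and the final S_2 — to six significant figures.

∫_12^30 ln(x) dx evaluates to 54.2170.
½[f(12) + f(30)] = ½[2.48491 + 3.40120] = 2.94305.
So far: 57.1601.
Correction k=1: B_{2}/2! · (f^{(1)}(30) − f^{(1)}(12)) = 1/12 · (0.0333333 − 0.0833333) = -0.00416667.
After k=1: 57.1559.
Correction k=2: B_{4}/4! · (f^{(3)}(30) − f^{(3)}(12)) = −1/720 · (7.40741e-05 − 0.00115741) = 1.50463e-06.

S_2 ≈ 57.1559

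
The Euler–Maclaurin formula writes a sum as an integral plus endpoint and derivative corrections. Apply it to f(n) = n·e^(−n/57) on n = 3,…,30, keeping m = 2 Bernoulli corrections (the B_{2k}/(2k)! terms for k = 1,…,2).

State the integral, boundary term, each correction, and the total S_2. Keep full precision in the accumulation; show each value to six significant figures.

The integral term ∫_3^30 x·e^(−x/57) dx = 314.989.
½[f(3) + f(30)] = ½[2.84619 + 17.7233] = 10.2848.
So far: 325.274.
Correction k=1: B_{2}/2! · (f^{(1)}(30) − f^{(1)}(3)) = 1/12 · (0.279842 − 0.898796) = -0.0515795.
Partial sum through k=1: 325.222.
Correction k=2: B_{4}/4! · (f^{(3)}(30) − f^{(3)}(3)) = −1/720 · (0.000449799 − 0.000860651) = 5.70628e-07.

S_2 ≈ 325.222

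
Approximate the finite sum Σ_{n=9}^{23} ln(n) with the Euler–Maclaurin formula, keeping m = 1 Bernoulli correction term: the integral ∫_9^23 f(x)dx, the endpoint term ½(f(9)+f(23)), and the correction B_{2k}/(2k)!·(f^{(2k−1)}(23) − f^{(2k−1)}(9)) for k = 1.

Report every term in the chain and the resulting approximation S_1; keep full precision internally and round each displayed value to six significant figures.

S_1 ≈ 41.0021

∫_9^23 ln(x) dx evaluates to 38.3413.
Endpoint term: (f(9) + f(23))/2 = (2.19722 + 3.13549)/2 = 2.66636.
So far: 41.0077.
k=1: B_{2}/(2)! × [f^{(1)}(23) − f^{(1)}(9)] = 1/12 × (0.0434783 − 0.111111) = -0.00563607.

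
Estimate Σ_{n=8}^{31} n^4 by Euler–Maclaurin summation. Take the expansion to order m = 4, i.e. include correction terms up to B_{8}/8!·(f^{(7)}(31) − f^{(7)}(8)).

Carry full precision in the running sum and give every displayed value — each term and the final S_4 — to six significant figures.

S_4 ≈ 6.19284e+06

The integral term ∫_8^31 x^4 dx = 5.71928e+06.
Boundary: ½(f(8) + f(31)) = ½(4096.00 + 923521) = 463808.
So far: 6.18309e+06.
Order-1 term: 1/12 · (119164 − 2048.00) = 9759.67.
Running total after k=1: 6.19284e+06.
Order-2 term: −1/720 · (744.000 − 192.000) = -0.766667.
Running total after k=2: 6.19284e+06.
Order-3 term: 1/30240 · (0.00000 − 0.00000) = 0.00000.
Running total after k=3: 6.19284e+06.
Order-4 term: −1/1209600 · (0.00000 − 0.00000) = 0.00000.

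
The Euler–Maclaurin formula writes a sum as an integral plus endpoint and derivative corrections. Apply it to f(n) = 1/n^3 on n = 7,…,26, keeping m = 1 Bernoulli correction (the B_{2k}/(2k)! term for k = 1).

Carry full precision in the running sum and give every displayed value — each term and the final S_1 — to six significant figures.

The integral term ∫_7^26 1/x^3 dx = 0.00946444.
½[f(7) + f(26)] = ½[0.00291545 + 5.68958e-05] = 0.00148617.
So far: 0.0109506.
Correction k=1: B_{2}/2! · (f^{(1)}(26) − f^{(1)}(7)) = 1/12 · (-6.56490e-06 − (-0.00124948)) = 0.000103576.

S_1 ≈ 0.0110542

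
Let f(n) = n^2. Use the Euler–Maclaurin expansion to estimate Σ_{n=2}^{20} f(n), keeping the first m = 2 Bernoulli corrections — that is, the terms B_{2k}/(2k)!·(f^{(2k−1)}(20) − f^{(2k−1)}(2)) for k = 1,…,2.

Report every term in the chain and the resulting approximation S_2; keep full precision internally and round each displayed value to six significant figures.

The integral term ∫_2^20 x^2 dx = 2664.00.
Endpoint term: (f(2) + f(20))/2 = (4.00000 + 400.000)/2 = 202.000.
Integral + boundary = 2866.00.
Correction k=1: B_{2}/2! · (f^{(1)}(20) − f^{(1)}(2)) = 1/12 · (40.0000 − 4.00000) = 3.00000.
Partial sum through k=1: 2869.00.
Correction k=2: B_{4}/4! · (f^{(3)}(20) − f^{(3)}(2)) = −1/720 · (0.00000 − 0.00000) = 0.00000.

S_2 ≈ 2869.00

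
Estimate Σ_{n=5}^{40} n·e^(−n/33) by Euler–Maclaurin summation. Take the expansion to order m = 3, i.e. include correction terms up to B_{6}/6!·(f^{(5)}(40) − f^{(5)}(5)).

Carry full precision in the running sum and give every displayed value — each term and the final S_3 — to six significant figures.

S_3 ≈ 368.892

Integral: ∫_5^40 x·e^(−x/33) dx = 360.859.
½[f(5) + f(40)] = ½[4.29702 + 11.9026] = 8.09982.
Integral + boundary = 368.958.
Order-1 term: 1/12 · (-0.0631199 − 0.729192) = -0.0660260.
After k=1: 368.892.
Order-2 term: −1/720 · (0.000488532 − 0.00224794) = 2.44362e-06.
After k=2: 368.892.
Order-3 term: 1/30240 · (9.50436e-07 − 3.51357e-06) = -8.47596e-11.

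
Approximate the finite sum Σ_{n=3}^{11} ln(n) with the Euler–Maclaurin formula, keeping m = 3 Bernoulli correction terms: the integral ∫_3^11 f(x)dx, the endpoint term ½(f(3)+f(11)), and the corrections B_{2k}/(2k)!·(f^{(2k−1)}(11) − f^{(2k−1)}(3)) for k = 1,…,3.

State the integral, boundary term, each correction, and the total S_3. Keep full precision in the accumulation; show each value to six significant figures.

S_3 ≈ 16.8092

The integral term ∫_3^11 ln(x) dx = 15.0810.
½[f(3) + f(11)] = ½[1.09861 + 2.39790] = 1.74825.
Running total after boundary: 16.8293.
Correction k=1: B_{2}/2! · (f^{(1)}(11) − f^{(1)}(3)) = 1/12 · (0.0909091 − 0.333333) = -0.0202020.
Partial sum through k=1: 16.8091.
Correction k=2: B_{4}/4! · (f^{(3)}(11) − f^{(3)}(3)) = −1/720 · (0.00150263 − 0.0740741) = 0.000100794.
Partial sum through k=2: 16.8092.
Correction k=3: B_{6}/6! · (f^{(5)}(11) − f^{(5)}(3)) = 1/30240 · (0.000149021 − 0.0987654) = -3.26112e-06.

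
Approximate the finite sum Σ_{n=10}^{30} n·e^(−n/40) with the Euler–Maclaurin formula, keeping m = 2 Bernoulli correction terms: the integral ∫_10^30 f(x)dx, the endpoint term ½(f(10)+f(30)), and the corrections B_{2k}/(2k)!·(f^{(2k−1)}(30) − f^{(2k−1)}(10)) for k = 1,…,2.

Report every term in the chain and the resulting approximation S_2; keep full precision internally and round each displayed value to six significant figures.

S_2 ≈ 245.916

The integral term ∫_10^30 x·e^(−x/40) dx = 234.975.
Endpoint term: (f(10) + f(30))/2 = (7.78801 + 14.1710)/2 = 10.9795.
So far: 245.955.
Correction k=1: B_{2}/2! · (f^{(1)}(30) − f^{(1)}(10)) = 1/12 · (0.118092 − 0.584101) = -0.0388341.
Partial sum through k=1: 245.916.
Correction k=2: B_{4}/4! · (f^{(3)}(30) − f^{(3)}(10)) = −1/720 · (0.000664265 − 0.00133856) = 9.36526e-07.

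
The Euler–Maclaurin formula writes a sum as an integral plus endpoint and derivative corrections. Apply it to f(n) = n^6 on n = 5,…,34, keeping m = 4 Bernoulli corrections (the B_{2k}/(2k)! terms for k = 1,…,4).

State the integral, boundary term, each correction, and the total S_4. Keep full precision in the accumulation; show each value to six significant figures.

∫_5^34 x^6 dx evaluates to 7.50332e+09.
Boundary: ½(f(5) + f(34)) = ½(15625.0 + 1.54480e+09) = 7.72410e+08.
Integral + boundary = 8.27573e+09.
Correction k=1: B_{2}/2! · (f^{(1)}(34) − f^{(1)}(5)) = 1/12 · (2.72613e+08 − 18750.0) = 2.27161e+07.
After k=1: 8.29845e+09.
Correction k=2: B_{4}/4! · (f^{(3)}(34) − f^{(3)}(5)) = −1/720 · (4.71648e+06 − 15000.0) = -6529.83.
After k=2: 8.29844e+09.
Correction k=3: B_{6}/6! · (f^{(5)}(34) − f^{(5)}(5)) = 1/30240 · (24480.0 − 3600.00) = 0.690476.
After k=3: 8.29844e+09.
Correction k=4: B_{8}/8! · (f^{(7)}(34) − f^{(7)}(5)) = −1/1209600 · (0.00000 − 0.00000) = 0.00000.

S_4 ≈ 8.29844e+09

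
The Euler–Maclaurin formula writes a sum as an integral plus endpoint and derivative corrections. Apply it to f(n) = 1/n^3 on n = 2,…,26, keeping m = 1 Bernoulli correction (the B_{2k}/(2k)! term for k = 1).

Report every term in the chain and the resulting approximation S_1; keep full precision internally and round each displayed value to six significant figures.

S_1 ≈ 0.202413

The integral term ∫_2^26 1/x^3 dx = 0.124260.
½[f(2) + f(26)] = ½[0.125000 + 5.68958e-05] = 0.0625284.
So far: 0.186789.
k=1: B_{2}/(2)! × [f^{(1)}(26) − f^{(1)}(2)] = 1/12 × (-6.56490e-06 − (-0.187500)) = 0.0156245.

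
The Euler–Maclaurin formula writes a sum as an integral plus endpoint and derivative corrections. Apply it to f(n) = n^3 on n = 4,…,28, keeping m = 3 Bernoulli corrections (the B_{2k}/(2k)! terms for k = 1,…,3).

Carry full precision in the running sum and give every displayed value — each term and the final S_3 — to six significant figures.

S_3 ≈ 164800

Integral: ∫_4^28 x^3 dx = 153600.
Endpoint term: (f(4) + f(28))/2 = (64.0000 + 21952.0)/2 = 11008.0.
Running total after boundary: 164608.
k=1: B_{2}/(2)! × [f^{(1)}(28) − f^{(1)}(4)] = 1/12 × (2352.00 − 48.0000) = 192.000.
After k=1: 164800.
k=2: B_{4}/(4)! × [f^{(3)}(28) − f^{(3)}(4)] = −1/720 × (6.00000 − 6.00000) = 0.00000.
After k=2: 164800.
k=3: B_{6}/(6)! × [f^{(5)}(28) − f^{(5)}(4)] = 1/30240 × (0.00000 − 0.00000) = 0.00000.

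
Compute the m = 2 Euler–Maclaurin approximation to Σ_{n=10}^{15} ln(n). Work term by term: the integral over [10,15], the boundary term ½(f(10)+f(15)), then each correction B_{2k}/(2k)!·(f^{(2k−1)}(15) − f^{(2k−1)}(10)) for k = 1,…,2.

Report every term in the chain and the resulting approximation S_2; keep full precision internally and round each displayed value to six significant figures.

S_2 ≈ 15.0974

The integral term ∫_10^15 ln(x) dx = 12.5949.
½[f(10) + f(15)] = ½[2.30259 + 2.70805] = 2.50532.
Integral + boundary = 15.1002.
k=1: B_{2}/(2)! × [f^{(1)}(15) − f^{(1)}(10)] = 1/12 × (0.0666667 − 0.100000) = -0.00277778.
After k=1: 15.0974.
k=2: B_{4}/(4)! × [f^{(3)}(15) − f^{(3)}(10)] = −1/720 × (0.000592593 − 0.00200000) = 1.95473e-06.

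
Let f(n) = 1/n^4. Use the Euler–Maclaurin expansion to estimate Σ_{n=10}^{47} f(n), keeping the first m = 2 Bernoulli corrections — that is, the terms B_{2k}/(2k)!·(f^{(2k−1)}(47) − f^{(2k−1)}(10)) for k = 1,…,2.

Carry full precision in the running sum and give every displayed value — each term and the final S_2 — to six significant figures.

S_2 ≈ 0.000383540

The integral term ∫_10^47 1/x^4 dx = 0.000330123.
Boundary: ½(f(10) + f(47)) = ½(0.000100000 + 2.04931e-07) = 5.01025e-05.
So far: 0.000380225.
k=1: B_{2}/(2)! × [f^{(1)}(47) − f^{(1)}(10)] = 1/12 × (-1.74410e-08 − (-4.00000e-05)) = 3.33188e-06.
Partial sum through k=1: 0.000383557.
k=2: B_{4}/(4)! × [f^{(3)}(47) − f^{(3)}(10)] = −1/720 × (-2.36862e-10 − (-1.20000e-05)) = -1.66663e-08.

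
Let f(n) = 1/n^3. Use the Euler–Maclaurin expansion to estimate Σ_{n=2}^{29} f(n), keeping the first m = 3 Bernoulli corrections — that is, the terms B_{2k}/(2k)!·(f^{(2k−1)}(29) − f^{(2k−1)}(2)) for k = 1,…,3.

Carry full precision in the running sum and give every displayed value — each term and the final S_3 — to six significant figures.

S_3 ≈ 0.201574

The integral term ∫_2^29 1/x^3 dx = 0.124405.
Endpoint term: (f(2) + f(29))/2 = (0.125000 + 4.10021e-05)/2 = 0.0625205.
So far: 0.186926.
k=1: B_{2}/(2)! × [f^{(1)}(29) − f^{(1)}(2)] = 1/12 × (-4.24160e-06 − (-0.187500)) = 0.0156246.
Partial sum through k=1: 0.202551.
k=2: B_{4}/(4)! × [f^{(3)}(29) − f^{(3)}(2)] = −1/720 × (-1.00870e-07 − (-0.937500)) = -0.00130208.
Partial sum through k=2: 0.201249.
k=3: B_{6}/(6)! × [f^{(5)}(29) − f^{(5)}(2)] = 1/30240 × (-5.03752e-09 − (-9.84375)) = 0.000325521.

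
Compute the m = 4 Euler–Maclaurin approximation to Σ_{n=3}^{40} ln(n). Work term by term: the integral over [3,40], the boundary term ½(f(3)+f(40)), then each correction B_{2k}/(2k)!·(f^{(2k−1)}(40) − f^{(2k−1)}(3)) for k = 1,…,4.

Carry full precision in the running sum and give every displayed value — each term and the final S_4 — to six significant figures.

Integral: ∫_3^40 ln(x) dx = 107.259.
½[f(3) + f(40)] = ½[1.09861 + 3.68888] = 2.39375.
Running total after boundary: 109.653.
Correction k=1: B_{2}/2! · (f^{(1)}(40) − f^{(1)}(3)) = 1/12 · (0.0250000 − 0.333333) = -0.0256944.
After k=1: 109.627.
Correction k=2: B_{4}/4! · (f^{(3)}(40) − f^{(3)}(3)) = −1/720 · (3.12500e-05 − 0.0740741) = 0.000102837.
After k=2: 109.627.
Correction k=3: B_{6}/6! · (f^{(5)}(40) − f^{(5)}(3)) = 1/30240 · (2.34375e-07 − 0.0987654) = -3.26604e-06.
After k=3: 109.627.
Correction k=4: B_{8}/8! · (f^{(7)}(40) − f^{(7)}(3)) = −1/1209600 · (4.39453e-09 − 0.329218) = 2.72171e-07.

S_4 ≈ 109.627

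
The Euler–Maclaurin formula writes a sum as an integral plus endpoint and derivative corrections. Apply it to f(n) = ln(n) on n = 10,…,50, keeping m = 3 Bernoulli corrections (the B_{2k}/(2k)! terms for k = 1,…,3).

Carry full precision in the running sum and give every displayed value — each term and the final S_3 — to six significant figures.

The integral term ∫_10^50 ln(x) dx = 132.575.
Endpoint term: (f(10) + f(50))/2 = (2.30259 + 3.91202)/2 = 3.10730.
Running total after boundary: 135.683.
Correction k=1: B_{2}/2! · (f^{(1)}(50) − f^{(1)}(10)) = 1/12 · (0.0200000 − 0.100000) = -0.00666667.
Partial sum through k=1: 135.676.
Correction k=2: B_{4}/4! · (f^{(3)}(50) − f^{(3)}(10)) = −1/720 · (1.60000e-05 − 0.00200000) = 2.75556e-06.
Partial sum through k=2: 135.676.
Correction k=3: B_{6}/6! · (f^{(5)}(50) − f^{(5)}(10)) = 1/30240 · (7.68000e-08 − 0.000240000) = -7.93397e-09.

S_3 ≈ 135.676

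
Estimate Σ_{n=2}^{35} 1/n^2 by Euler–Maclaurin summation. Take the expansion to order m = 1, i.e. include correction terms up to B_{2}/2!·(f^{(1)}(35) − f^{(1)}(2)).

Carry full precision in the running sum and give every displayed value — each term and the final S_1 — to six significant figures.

S_1 ≈ 0.617666

Integral: ∫_2^35 1/x^2 dx = 0.471429.
Endpoint term: (f(2) + f(35))/2 = (0.250000 + 0.000816327)/2 = 0.125408.
So far: 0.596837.
Order-1 term: 1/12 · (-4.66472e-05 − (-0.250000)) = 0.0208294.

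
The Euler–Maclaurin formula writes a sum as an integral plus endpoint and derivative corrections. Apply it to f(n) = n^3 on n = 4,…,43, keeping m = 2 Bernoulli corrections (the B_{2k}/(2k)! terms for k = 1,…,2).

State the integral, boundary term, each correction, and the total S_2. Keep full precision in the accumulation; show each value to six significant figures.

S_2 ≈ 894880

Integral: ∫_4^43 x^3 dx = 854636.
½[f(4) + f(43)] = ½[64.0000 + 79507.0] = 39785.5.
Running total after boundary: 894422.
k=1: B_{2}/(2)! × [f^{(1)}(43) − f^{(1)}(4)] = 1/12 × (5547.00 − 48.0000) = 458.250.
Running total after k=1: 894880.
k=2: B_{4}/(4)! × [f^{(3)}(43) − f^{(3)}(4)] = −1/720 × (6.00000 − 6.00000) = 0.00000.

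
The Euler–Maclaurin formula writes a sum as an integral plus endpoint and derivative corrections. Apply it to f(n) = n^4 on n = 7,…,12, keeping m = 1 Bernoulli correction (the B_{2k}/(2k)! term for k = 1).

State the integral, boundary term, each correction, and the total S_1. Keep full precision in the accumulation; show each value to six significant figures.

∫_7^12 x^4 dx evaluates to 46405.0.
½[f(7) + f(12)] = ½[2401.00 + 20736.0] = 11568.5.
Running total after boundary: 57973.5.
k=1: B_{2}/(2)! × [f^{(1)}(12) − f^{(1)}(7)] = 1/12 × (6912.00 − 1372.00) = 461.667.

S_1 ≈ 58435.2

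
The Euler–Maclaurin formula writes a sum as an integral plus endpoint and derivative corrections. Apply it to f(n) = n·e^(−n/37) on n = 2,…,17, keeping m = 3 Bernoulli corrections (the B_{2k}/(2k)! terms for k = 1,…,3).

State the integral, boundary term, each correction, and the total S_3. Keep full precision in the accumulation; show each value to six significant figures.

The integral term ∫_2^17 x·e^(−x/37) dx = 105.084.
Endpoint term: (f(2) + f(17))/2 = (1.89476 + 10.7376)/2 = 6.31619.
So far: 111.400.
k=1: B_{2}/(2)! × [f^{(1)}(17) − f^{(1)}(2)] = 1/12 × (0.341419 − 0.896171) = -0.0462294.
After k=1: 111.354.
k=2: B_{4}/(4)! × [f^{(3)}(17) − f^{(3)}(2)] = −1/720 × (0.00117215 − 0.00203867) = 1.20350e-06.
After k=2: 111.354.
k=3: B_{6}/(6)! × [f^{(5)}(17) − f^{(5)}(2)] = 1/30240 × (1.53024e-06 − 2.50016e-06) = -3.20739e-11.

S_3 ≈ 111.354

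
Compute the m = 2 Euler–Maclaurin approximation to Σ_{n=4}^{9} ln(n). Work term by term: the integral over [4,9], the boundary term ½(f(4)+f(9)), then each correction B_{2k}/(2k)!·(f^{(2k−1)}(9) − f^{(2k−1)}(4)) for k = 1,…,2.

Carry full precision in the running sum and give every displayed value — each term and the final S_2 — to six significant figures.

∫_4^9 ln(x) dx evaluates to 9.22984.
Endpoint term: (f(4) + f(9))/2 = (1.38629 + 2.19722)/2 = 1.79176.
Integral + boundary = 11.0216.
Correction k=1: B_{2}/2! · (f^{(1)}(9) − f^{(1)}(4)) = 1/12 · (0.111111 − 0.250000) = -0.0115741.
After k=1: 11.0100.
Correction k=2: B_{4}/4! · (f^{(3)}(9) − f^{(3)}(4)) = −1/720 · (0.00274348 − 0.0312500) = 3.95924e-05.

S_2 ≈ 11.0101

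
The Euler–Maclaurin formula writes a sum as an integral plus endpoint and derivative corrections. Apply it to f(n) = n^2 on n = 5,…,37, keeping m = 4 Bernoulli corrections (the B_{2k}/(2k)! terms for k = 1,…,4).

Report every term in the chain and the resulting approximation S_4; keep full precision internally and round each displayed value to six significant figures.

The integral term ∫_5^37 x^2 dx = 16842.7.
Boundary: ½(f(5) + f(37)) = ½(25.0000 + 1369.00) = 697.000.
Running total after boundary: 17539.7.
Order-1 term: 1/12 · (74.0000 − 10.0000) = 5.33333.
After k=1: 17545.0.
Order-2 term: −1/720 · (0.00000 − 0.00000) = 0.00000.
After k=2: 17545.0.
Order-3 term: 1/30240 · (0.00000 − 0.00000) = 0.00000.
After k=3: 17545.0.
Order-4 term: −1/1209600 · (0.00000 − 0.00000) = 0.00000.

S_4 ≈ 17545.0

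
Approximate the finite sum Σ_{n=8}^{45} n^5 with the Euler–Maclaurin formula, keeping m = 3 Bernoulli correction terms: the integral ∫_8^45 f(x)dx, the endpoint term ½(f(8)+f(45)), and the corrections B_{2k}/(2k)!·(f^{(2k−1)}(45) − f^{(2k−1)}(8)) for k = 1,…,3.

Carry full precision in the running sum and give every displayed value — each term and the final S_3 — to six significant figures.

Integral: ∫_8^45 x^5 dx = 1.38392e+09.
½[f(8) + f(45)] = ½[32768.0 + 1.84528e+08] = 9.22804e+07.
Integral + boundary = 1.47620e+09.
k=1: B_{2}/(2)! × [f^{(1)}(45) − f^{(1)}(8)] = 1/12 × (2.05031e+07 − 20480.0) = 1.70689e+06.
After k=1: 1.47790e+09.
k=2: B_{4}/(4)! × [f^{(3)}(45) − f^{(3)}(8)] = −1/720 × (121500 − 3840.00) = -163.417.
After k=2: 1.47790e+09.
k=3: B_{6}/(6)! × [f^{(5)}(45) − f^{(5)}(8)] = 1/30240 × (120.000 − 120.000) = 0.00000.

S_3 ≈ 1.47790e+09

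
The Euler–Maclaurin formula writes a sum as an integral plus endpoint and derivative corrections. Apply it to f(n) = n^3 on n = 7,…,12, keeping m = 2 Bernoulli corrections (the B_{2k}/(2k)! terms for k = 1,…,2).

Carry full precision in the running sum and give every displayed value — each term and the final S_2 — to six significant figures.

The integral term ∫_7^12 x^3 dx = 4583.75.
½[f(7) + f(12)] = ½[343.000 + 1728.00] = 1035.50.
Running total after boundary: 5619.25.
Order-1 term: 1/12 · (432.000 − 147.000) = 23.7500.
Partial sum through k=1: 5643.00.
Order-2 term: −1/720 · (6.00000 − 6.00000) = 0.00000.

S_2 ≈ 5643.00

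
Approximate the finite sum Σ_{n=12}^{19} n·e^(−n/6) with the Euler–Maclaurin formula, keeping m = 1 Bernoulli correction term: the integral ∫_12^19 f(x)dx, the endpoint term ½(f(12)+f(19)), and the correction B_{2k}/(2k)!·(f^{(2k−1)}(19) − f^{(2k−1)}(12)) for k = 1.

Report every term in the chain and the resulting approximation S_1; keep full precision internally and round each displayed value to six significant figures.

S_1 ≈ 9.51068

∫_12^19 x·e^(−x/6) dx evaluates to 8.29463.
½[f(12) + f(19)] = ½[1.62402 + 0.800733] = 1.21238.
So far: 9.50701.
Order-1 term: 1/12 · (-0.0913117 − (-0.135335)) = 0.00366864.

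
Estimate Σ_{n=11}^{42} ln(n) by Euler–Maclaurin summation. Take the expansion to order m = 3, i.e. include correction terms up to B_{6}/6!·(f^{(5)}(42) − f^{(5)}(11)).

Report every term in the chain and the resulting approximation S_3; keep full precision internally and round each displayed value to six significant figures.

S_3 ≈ 102.667

Integral: ∫_11^42 ln(x) dx = 99.6053.
Boundary: ½(f(11) + f(42)) = ½(2.39790 + 3.73767) = 3.06778.
So far: 102.673.
Order-1 term: 1/12 · (0.0238095 − 0.0909091) = -0.00559163.
After k=1: 102.667.
Order-2 term: −1/720 · (2.69949e-05 − 0.00150263) = 2.04949e-06.
After k=2: 102.667.
Order-3 term: 1/30240 · (1.83639e-07 − 0.000149021) = -4.92187e-09.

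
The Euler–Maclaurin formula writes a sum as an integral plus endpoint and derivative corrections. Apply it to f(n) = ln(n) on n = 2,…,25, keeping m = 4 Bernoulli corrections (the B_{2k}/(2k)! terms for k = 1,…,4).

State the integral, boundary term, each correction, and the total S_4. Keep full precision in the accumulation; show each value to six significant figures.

Integral: ∫_2^25 ln(x) dx = 56.0856.
½[f(2) + f(25)] = ½[0.693147 + 3.21888] = 1.95601.
So far: 58.0416.
k=1: B_{2}/(2)! × [f^{(1)}(25) − f^{(1)}(2)] = 1/12 × (0.0400000 − 0.500000) = -0.0383333.
Partial sum through k=1: 58.0033.
k=2: B_{4}/(4)! × [f^{(3)}(25) − f^{(3)}(2)] = −1/720 × (0.000128000 − 0.250000) = 0.000347044.
Partial sum through k=2: 58.0036.
k=3: B_{6}/(6)! × [f^{(5)}(25) − f^{(5)}(2)] = 1/30240 × (2.45760e-06 − 0.750000) = -2.48015e-05.
Partial sum through k=3: 58.0036.
k=4: B_{8}/(8)! × [f^{(7)}(25) − f^{(7)}(2)] = −1/1209600 × (1.17965e-07 − 5.62500) = 4.65030e-06.

S_4 ≈ 58.0036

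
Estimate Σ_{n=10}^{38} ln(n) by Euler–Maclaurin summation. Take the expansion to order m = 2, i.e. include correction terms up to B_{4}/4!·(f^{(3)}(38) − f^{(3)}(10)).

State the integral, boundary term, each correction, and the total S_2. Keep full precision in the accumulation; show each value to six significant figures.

The integral term ∫_10^38 ln(x) dx = 87.2024.
½[f(10) + f(38)] = ½[2.30259 + 3.63759] = 2.97009.
So far: 90.1725.
k=1: B_{2}/(2)! × [f^{(1)}(38) − f^{(1)}(10)] = 1/12 × (0.0263158 − 0.100000) = -0.00614035.
Partial sum through k=1: 90.1664.
k=2: B_{4}/(4)! × [f^{(3)}(38) − f^{(3)}(10)] = −1/720 × (3.64485e-05 − 0.00200000) = 2.72715e-06.

S_2 ≈ 90.1664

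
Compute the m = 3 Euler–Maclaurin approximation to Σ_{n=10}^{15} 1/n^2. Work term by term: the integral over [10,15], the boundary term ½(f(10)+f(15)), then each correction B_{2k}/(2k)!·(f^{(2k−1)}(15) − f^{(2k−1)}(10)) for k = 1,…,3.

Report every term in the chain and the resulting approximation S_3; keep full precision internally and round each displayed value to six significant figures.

S_3 ≈ 0.0406726

Integral: ∫_10^15 1/x^2 dx = 0.0333333.
Endpoint term: (f(10) + f(15))/2 = (0.0100000 + 0.00444444)/2 = 0.00722222.
Integral + boundary = 0.0405556.
Correction k=1: B_{2}/2! · (f^{(1)}(15) − f^{(1)}(10)) = 1/12 · (-0.000592593 − (-0.00200000)) = 0.000117284.
Partial sum through k=1: 0.0406728.
Correction k=2: B_{4}/4! · (f^{(3)}(15) − f^{(3)}(10)) = −1/720 · (-3.16049e-05 − (-0.000240000)) = -2.89438e-07.
Partial sum through k=2: 0.0406726.
Correction k=3: B_{6}/6! · (f^{(5)}(15) − f^{(5)}(10)) = 1/30240 · (-4.21399e-06 − (-7.20000e-05)) = 2.24160e-09.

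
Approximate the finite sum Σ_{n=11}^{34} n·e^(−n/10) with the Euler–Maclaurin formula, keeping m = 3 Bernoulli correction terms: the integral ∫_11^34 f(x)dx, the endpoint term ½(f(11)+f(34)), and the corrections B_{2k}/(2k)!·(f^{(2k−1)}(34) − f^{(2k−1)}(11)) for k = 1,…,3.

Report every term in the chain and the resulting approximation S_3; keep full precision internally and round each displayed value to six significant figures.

∫_11^34 x·e^(−x/10) dx evaluates to 55.2187.
Endpoint term: (f(11) + f(34))/2 = (3.66158 + 1.13469)/2 = 2.39814.
Running total after boundary: 57.6168.
k=1: B_{2}/(2)! × [f^{(1)}(34) − f^{(1)}(11)] = 1/12 × (-0.0800958 − (-0.0332871)) = -0.00390073.
Running total after k=1: 57.6129.
k=2: B_{4}/(4)! × [f^{(3)}(34) − f^{(3)}(11)] = −1/720 × (-0.000133493 − 0.00632455) = 8.96951e-06.
Running total after k=2: 57.6129.
k=3: B_{6}/(6)! × [f^{(5)}(34) − f^{(5)}(11)] = 1/30240 × (5.33972e-06 − 0.000129820) = -4.11640e-09.

S_3 ≈ 57.6129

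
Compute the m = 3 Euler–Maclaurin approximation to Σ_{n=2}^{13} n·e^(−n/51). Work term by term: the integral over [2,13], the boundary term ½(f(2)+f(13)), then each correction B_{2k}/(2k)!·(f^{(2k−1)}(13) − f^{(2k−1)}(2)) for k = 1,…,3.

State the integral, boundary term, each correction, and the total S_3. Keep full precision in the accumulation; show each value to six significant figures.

S_3 ≈ 75.4462

∫_2^13 x·e^(−x/51) dx evaluates to 69.4761.
Boundary: ½(f(2) + f(13)) = ½(1.92309 + 10.0749) = 5.99899.
So far: 75.4751.
Correction k=1: B_{2}/2! · (f^{(1)}(13) − f^{(1)}(2)) = 1/12 · (0.577445 − 0.923836) = -0.0288659.
After k=1: 75.4462.
Correction k=2: B_{4}/4! · (f^{(3)}(13) − f^{(3)}(2)) = −1/720 · (0.000817928 − 0.00109455) = 3.84196e-07.
After k=2: 75.4462.
Correction k=3: B_{6}/6! · (f^{(5)}(13) − f^{(5)}(2)) = 1/30240 · (5.43578e-07 − 7.05080e-07) = -5.34068e-12.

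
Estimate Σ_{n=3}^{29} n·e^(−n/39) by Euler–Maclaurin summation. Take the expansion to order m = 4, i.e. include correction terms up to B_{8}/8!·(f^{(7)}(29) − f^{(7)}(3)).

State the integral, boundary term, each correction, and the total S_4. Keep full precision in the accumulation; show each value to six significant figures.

S_4 ≈ 264.173

The integral term ∫_3^29 x·e^(−x/39) dx = 255.952.
Endpoint term: (f(3) + f(29))/2 = (2.77788 + 13.7867)/2 = 8.28230.
Integral + boundary = 264.234.
k=1: B_{2}/(2)! × [f^{(1)}(29) − f^{(1)}(3)] = 1/12 × (0.121899 − 0.854733) = -0.0610696.
Running total after k=1: 264.173.
k=2: B_{4}/(4)! × [f^{(3)}(29) − f^{(3)}(3)] = −1/720 × (0.000705264 − 0.00177952) = 1.49203e-06.
Running total after k=2: 264.173.
k=3: B_{6}/(6)! × [f^{(5)}(29) − f^{(5)}(3)] = 1/30240 × (8.74678e-07 − 1.97047e-06) = -3.62367e-11.
Running total after k=3: 264.173.
k=4: B_{8}/(8)! × [f^{(7)}(29) − f^{(7)}(3)] = −1/1209600 × (8.45280e-10 − 1.82181e-09) = 8.07320e-16.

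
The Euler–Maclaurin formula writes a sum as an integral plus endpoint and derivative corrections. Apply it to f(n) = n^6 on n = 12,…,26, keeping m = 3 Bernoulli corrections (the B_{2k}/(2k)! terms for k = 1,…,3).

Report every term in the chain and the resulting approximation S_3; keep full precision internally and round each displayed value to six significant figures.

∫_12^26 x^6 dx evaluates to 1.14228e+09.
½[f(12) + f(26)] = ½[2.98598e+06 + 3.08916e+08] = 1.55951e+08.
Running total after boundary: 1.29823e+09.
Order-1 term: 1/12 · (7.12883e+07 − 1.49299e+06) = 5.81627e+06.
Partial sum through k=1: 1.30405e+09.
Order-2 term: −1/720 · (2.10912e+06 − 207360) = -2641.33.
Partial sum through k=2: 1.30405e+09.
Order-3 term: 1/30240 · (18720.0 − 8640.00) = 0.333333.

S_3 ≈ 1.30405e+09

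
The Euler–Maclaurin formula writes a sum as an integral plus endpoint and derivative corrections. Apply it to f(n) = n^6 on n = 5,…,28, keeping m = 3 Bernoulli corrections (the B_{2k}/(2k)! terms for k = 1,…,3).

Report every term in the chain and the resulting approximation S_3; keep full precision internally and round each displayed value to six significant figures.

S_3 ≈ 2.17710e+09

Integral: ∫_5^28 x^6 dx = 1.92755e+09.
Endpoint term: (f(5) + f(28))/2 = (15625.0 + 4.81890e+08)/2 = 2.40953e+08.
So far: 2.16850e+09.
Correction k=1: B_{2}/2! · (f^{(1)}(28) − f^{(1)}(5)) = 1/12 · (1.03262e+08 − 18750.0) = 8.60362e+06.
After k=1: 2.17711e+09.
Correction k=2: B_{4}/4! · (f^{(3)}(28) − f^{(3)}(5)) = −1/720 · (2.63424e+06 − 15000.0) = -3637.83.
After k=2: 2.17710e+09.
Correction k=3: B_{6}/6! · (f^{(5)}(28) − f^{(5)}(5)) = 1/30240 · (20160.0 − 3600.00) = 0.547619.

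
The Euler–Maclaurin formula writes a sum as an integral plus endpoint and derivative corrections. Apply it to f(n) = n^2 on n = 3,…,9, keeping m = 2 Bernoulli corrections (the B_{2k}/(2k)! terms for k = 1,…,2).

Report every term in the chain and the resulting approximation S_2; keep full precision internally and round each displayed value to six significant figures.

S_2 ≈ 280.000

∫_3^9 x^2 dx evaluates to 234.000.
Endpoint term: (f(3) + f(9))/2 = (9.00000 + 81.0000)/2 = 45.0000.
So far: 279.000.
Correction k=1: B_{2}/2! · (f^{(1)}(9) − f^{(1)}(3)) = 1/12 · (18.0000 − 6.00000) = 1.00000.
Running total after k=1: 280.000.
Correction k=2: B_{4}/4! · (f^{(3)}(9) − f^{(3)}(3)) = −1/720 · (0.00000 − 0.00000) = 0.00000.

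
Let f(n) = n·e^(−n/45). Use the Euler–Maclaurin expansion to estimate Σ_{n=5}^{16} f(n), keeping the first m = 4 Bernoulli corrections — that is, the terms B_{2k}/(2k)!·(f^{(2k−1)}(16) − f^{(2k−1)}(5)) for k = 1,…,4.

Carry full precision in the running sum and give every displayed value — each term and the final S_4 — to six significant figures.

S_4 ≈ 97.5511

∫_5^16 x·e^(−x/45) dx evaluates to 89.7364.
Endpoint term: (f(5) + f(16))/2 = (4.47420 + 11.2125)/2 = 7.84337.
Running total after boundary: 97.5797.
Order-1 term: 1/12 · (0.451616 − 0.795413) = -0.0286497.
Running total after k=1: 97.5511.
Order-2 term: −1/720 · (0.000915153 − 0.00127659) = 5.01994e-07.
Running total after k=2: 97.5511.
Order-3 term: 1/30240 · (7.93721e-07 − 1.06685e-06) = -9.03219e-12.
Running total after k=3: 97.5511.
Order-4 term: −1/1209600 · (5.60748e-10 − 7.42368e-10) = 1.50149e-16.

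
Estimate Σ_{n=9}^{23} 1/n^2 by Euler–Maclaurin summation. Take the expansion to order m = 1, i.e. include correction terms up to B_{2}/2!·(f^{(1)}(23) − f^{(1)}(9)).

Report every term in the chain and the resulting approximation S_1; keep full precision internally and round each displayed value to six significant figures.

Integral: ∫_9^23 1/x^2 dx = 0.0676329.
Boundary: ½(f(9) + f(23)) = ½(0.0123457 + 0.00189036) = 0.00711802.
Integral + boundary = 0.0747509.
Correction k=1: B_{2}/2! · (f^{(1)}(23) − f^{(1)}(9)) = 1/12 · (-0.000164379 − (-0.00274348)) = 0.000214925.

S_1 ≈ 0.0749658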